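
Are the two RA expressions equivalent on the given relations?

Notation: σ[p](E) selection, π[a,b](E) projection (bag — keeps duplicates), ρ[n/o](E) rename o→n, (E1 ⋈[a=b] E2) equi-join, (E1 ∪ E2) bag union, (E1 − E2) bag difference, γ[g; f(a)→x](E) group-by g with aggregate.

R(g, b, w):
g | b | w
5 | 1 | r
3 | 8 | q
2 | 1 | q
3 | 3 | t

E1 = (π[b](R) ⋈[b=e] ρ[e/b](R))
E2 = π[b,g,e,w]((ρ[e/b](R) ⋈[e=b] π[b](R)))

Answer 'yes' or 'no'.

E1 per-node cardinality:
  R → 4
  π[b](R) → 4
  R → 4
  ρ[e/b](R) → 4
  (π[b](R) ⋈[b=e] ρ[e/b](R)) → 6
E2 per-node cardinality:
  R → 4
  ρ[e/b](R) → 4
  R → 4
  π[b](R) → 4
  (ρ[e/b](R) ⋈[e=b] π[b](R)) → 6
  π[b,g,e,w]((ρ[e/b](R) ⋈[e=b] π[b](R))) → 6

E1 and E2 produce the same multiset:
b | g | e | w
1 | 2 | 1 | q
1 | 2 | 1 | q
1 | 5 | 1 | r
1 | 5 | 1 | r
3 | 3 | 3 | t
8 | 3 | 8 | q

yes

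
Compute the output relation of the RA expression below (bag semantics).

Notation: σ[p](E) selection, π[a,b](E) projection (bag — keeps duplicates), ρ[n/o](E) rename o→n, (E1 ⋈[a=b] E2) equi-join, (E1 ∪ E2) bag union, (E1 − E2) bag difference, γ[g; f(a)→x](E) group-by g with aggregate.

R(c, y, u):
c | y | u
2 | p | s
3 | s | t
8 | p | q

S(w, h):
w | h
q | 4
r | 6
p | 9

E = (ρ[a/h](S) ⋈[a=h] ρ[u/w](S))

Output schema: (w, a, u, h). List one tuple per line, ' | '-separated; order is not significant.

Subexpression sizes:
  S → 3
  ρ[a/h](S) → 3
  S → 3
  ρ[u/w](S) → 3
  (ρ[a/h](S) ⋈[a=h] ρ[u/w](S)) → 3

== RESULT ==
w | a | u | h
p | 9 | p | 9
q | 4 | q | 4
r | 6 | r | 6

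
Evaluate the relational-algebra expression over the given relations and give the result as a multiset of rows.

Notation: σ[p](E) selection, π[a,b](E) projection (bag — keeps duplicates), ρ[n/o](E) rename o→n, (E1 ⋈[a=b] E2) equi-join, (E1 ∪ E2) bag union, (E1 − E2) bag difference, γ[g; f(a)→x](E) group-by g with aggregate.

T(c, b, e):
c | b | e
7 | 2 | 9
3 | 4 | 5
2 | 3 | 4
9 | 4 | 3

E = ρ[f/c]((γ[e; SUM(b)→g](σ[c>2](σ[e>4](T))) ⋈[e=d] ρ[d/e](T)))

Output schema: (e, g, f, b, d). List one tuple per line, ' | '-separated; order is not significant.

Subexpression sizes:
  T → 4
  σ[e>4](T) → 2
  σ[c>2](σ[e>4](T)) → 2
  γ[e; SUM(b)→g](σ[c>2](σ[e>4](T))) → 2
  T → 4
  ρ[d/e](T) → 4
  (γ[e; SUM(b)→g](σ[c>2](σ[e>4](T))) ⋈[e=d] ρ[d/e](T)) → 2
  ρ[f/c]((γ[e; SUM(b)→g](σ[c>2](σ[e>4](T))) ⋈[e=d] ρ[d/e](T))) → 2

== RESULT ==
e | g | f | b | d
5 | 4 | 3 | 4 | 5
9 | 2 | 7 | 2 | 9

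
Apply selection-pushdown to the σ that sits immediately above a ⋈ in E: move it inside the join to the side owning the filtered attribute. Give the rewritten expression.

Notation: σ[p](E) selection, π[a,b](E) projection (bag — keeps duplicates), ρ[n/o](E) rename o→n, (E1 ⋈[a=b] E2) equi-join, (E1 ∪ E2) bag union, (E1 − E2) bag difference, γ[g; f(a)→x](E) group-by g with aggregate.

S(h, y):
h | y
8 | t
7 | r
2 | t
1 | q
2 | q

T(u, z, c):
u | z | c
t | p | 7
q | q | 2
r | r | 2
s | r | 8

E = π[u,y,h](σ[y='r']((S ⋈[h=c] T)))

σ filters on y, owned by the left side.
E' = π[u,y,h]((σ[y='r'](S) ⋈[h=c] T))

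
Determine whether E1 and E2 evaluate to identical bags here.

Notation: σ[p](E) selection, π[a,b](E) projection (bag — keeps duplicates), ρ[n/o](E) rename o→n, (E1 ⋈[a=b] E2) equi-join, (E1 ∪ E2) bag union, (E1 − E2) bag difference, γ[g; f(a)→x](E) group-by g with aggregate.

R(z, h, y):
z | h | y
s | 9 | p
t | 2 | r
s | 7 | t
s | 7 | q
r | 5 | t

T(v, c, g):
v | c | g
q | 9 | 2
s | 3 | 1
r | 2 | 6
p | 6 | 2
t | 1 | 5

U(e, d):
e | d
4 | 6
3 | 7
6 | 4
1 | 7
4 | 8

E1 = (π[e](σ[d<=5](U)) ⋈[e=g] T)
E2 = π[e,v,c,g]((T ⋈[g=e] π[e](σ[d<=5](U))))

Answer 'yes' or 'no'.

E1 stepwise |·|:
  U → 5
  σ[d<=5](U) → 1
  π[e](σ[d<=5](U)) → 1
  T → 5
  (π[e](σ[d<=5](U)) ⋈[e=g] T) → 1
E2 stepwise |·|:
  T → 5
  U → 5
  σ[d<=5](U) → 1
  π[e](σ[d<=5](U)) → 1
  (T ⋈[g=e] π[e](σ[d<=5](U))) → 1
  π[e,v,c,g]((T ⋈[g=e] π[e](σ[d<=5](U)))) → 1

E1 and E2 produce the same multiset:
e | v | c | g
6 | r | 2 | 6

yes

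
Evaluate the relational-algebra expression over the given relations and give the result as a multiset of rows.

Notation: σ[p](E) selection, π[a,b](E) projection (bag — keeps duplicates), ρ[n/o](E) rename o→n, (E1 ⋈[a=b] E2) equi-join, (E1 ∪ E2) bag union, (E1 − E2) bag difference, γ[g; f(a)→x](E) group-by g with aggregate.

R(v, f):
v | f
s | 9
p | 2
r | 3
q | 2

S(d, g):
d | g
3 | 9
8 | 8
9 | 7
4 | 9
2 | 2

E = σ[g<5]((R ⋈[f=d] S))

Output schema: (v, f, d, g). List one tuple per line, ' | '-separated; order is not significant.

Per-node cardinality:
  R → 4
  S → 5
  (R ⋈[f=d] S) → 4
  σ[g<5]((R ⋈[f=d] S)) → 2

== RESULT ==
v | f | d | g
p | 2 | 2 | 2
q | 2 | 2 | 2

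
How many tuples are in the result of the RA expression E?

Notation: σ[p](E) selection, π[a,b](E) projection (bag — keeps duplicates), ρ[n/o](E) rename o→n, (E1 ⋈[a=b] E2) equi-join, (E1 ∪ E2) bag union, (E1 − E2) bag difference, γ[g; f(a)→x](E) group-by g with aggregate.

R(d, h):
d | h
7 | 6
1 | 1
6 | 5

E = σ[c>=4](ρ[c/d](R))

Subexpression sizes:
  R → 3
  ρ[c/d](R) → 3
  σ[c>=4](ρ[c/d](R)) → 2

|E| = 2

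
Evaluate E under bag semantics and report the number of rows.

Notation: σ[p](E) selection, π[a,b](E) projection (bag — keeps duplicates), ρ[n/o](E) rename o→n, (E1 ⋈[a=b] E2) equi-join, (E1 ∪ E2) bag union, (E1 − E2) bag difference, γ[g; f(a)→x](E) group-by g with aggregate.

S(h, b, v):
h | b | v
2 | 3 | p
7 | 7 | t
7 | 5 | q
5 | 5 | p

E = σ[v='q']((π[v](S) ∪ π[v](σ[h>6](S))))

Subexpression sizes:
  S → 4
  π[v](S) → 4
  S → 4
  σ[h>6](S) → 2
  π[v](σ[h>6](S)) → 2
  (π[v](S) ∪ π[v](σ[h>6](S))) → 6
  σ[v='q']((π[v](S) ∪ π[v](σ[h>6](S)))) → 2

|E| = 2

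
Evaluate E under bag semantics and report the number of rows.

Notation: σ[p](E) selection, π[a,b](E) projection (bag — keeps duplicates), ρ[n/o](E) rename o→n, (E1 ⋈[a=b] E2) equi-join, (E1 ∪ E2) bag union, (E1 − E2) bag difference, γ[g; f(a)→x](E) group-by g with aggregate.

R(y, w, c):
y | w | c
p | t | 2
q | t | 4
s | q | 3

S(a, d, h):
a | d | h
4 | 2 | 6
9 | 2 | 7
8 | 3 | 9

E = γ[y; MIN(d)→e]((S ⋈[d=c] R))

Subexpression sizes:
  S → 3
  R → 3
  (S ⋈[d=c] R) → 3
  γ[y; MIN(d)→e]((S ⋈[d=c] R)) → 2

|E| = 2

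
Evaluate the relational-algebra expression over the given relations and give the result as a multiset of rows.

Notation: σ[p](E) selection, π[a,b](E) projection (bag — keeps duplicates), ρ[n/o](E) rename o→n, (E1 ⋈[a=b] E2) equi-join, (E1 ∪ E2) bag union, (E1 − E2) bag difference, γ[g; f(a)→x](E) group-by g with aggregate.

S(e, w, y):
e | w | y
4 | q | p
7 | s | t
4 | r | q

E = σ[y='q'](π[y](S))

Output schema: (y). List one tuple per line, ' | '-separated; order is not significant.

Subexpression sizes:
  S → 3
  π[y](S) → 3
  σ[y='q'](π[y](S)) → 1

== RESULT ==
y
q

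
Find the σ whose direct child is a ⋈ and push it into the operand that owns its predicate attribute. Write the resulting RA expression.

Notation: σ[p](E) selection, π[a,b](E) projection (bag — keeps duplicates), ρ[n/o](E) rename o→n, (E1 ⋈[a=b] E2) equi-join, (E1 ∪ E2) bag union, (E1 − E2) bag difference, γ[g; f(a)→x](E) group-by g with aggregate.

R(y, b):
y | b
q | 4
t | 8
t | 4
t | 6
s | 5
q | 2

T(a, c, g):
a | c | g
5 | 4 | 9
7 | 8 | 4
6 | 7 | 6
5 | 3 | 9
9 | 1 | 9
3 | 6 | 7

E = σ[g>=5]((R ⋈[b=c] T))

σ filters on g, owned by the right side.
E' = (R ⋈[b=c] σ[g>=5](T))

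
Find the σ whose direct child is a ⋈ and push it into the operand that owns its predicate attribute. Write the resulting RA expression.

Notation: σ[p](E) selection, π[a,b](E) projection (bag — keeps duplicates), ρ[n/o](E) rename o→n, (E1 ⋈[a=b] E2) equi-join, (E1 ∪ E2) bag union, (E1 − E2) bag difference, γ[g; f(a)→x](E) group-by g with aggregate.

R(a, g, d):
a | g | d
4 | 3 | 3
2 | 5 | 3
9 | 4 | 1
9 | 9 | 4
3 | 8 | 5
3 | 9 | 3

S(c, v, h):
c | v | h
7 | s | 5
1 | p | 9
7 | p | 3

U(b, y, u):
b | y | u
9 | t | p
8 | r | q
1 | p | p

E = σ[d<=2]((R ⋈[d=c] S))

σ filters on d, owned by the left side.
E' = (σ[d<=2](R) ⋈[d=c] S)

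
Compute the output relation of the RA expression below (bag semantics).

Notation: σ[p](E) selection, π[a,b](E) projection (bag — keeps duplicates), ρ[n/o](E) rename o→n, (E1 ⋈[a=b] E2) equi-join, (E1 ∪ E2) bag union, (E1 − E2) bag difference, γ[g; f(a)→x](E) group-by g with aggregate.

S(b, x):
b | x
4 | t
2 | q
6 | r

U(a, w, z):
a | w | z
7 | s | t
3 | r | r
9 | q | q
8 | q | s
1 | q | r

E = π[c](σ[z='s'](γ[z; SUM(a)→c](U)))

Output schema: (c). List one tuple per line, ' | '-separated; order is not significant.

Stepwise |·|:
  U → 5
  γ[z; SUM(a)→c](U) → 4
  σ[z='s'](γ[z; SUM(a)→c](U)) → 1
  π[c](σ[z='s'](γ[z; SUM(a)→c](U))) → 1

== RESULT ==
c
8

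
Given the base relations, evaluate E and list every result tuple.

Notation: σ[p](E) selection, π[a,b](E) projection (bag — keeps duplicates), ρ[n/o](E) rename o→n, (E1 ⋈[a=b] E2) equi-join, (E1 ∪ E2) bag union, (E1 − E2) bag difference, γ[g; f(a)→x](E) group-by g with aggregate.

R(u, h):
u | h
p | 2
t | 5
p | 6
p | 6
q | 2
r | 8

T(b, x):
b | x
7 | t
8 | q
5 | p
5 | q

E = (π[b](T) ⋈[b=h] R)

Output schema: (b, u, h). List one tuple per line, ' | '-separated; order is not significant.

Subexpression sizes:
  T → 4
  π[b](T) → 4
  R → 6
  (π[b](T) ⋈[b=h] R) → 3

== RESULT ==
b | u | h
5 | t | 5
5 | t | 5
8 | r | 8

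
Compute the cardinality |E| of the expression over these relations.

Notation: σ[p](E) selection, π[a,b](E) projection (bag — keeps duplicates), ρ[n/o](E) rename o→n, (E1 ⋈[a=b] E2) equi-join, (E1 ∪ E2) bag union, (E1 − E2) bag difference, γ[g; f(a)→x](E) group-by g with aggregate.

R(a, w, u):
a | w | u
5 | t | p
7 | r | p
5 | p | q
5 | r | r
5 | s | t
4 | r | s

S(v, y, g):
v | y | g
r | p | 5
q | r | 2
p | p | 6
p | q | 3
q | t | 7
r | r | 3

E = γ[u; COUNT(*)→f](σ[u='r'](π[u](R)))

Subexpression sizes:
  R → 6
  π[u](R) → 6
  σ[u='r'](π[u](R)) → 1
  γ[u; COUNT(*)→f](σ[u='r'](π[u](R))) → 1

|E| = 1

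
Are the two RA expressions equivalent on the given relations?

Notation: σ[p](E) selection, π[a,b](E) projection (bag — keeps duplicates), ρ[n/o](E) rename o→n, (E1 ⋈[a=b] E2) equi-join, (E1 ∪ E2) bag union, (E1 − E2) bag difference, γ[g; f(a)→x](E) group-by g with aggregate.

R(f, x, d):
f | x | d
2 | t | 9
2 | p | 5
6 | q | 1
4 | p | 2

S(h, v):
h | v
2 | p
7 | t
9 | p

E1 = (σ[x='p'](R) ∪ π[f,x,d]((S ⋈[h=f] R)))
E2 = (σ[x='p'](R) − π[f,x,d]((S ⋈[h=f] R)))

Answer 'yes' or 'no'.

E1 stepwise |·|:
  R → 4
  σ[x='p'](R) → 2
  S → 3
  R → 4
  (S ⋈[h=f] R) → 2
  π[f,x,d]((S ⋈[h=f] R)) → 2
  (σ[x='p'](R) ∪ π[f,x,d]((S ⋈[h=f] R))) → 4
E2 stepwise |·|:
  R → 4
  σ[x='p'](R) → 2
  S → 3
  R → 4
  (S ⋈[h=f] R) → 2
  π[f,x,d]((S ⋈[h=f] R)) → 2
  (σ[x='p'](R) − π[f,x,d]((S ⋈[h=f] R))) → 1

E1 result:
f | x | d
2 | p | 5
2 | p | 5
2 | t | 9
4 | p | 2
E2 result:
f | x | d
4 | p | 2
Witness: (2, 'p', 5) appears 2× in E1 but 0× in E2.

no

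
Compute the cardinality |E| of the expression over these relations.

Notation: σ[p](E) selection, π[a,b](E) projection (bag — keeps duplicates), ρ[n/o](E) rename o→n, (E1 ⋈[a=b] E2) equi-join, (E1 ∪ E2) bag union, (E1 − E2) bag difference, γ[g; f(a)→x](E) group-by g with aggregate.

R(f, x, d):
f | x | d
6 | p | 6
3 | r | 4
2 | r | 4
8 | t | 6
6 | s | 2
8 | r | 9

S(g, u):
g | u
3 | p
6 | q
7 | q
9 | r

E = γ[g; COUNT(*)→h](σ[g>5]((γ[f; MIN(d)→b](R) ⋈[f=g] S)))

Subexpression sizes:
  R → 6
  γ[f; MIN(d)→b](R) → 4
  S → 4
  (γ[f; MIN(d)→b](R) ⋈[f=g] S) → 2
  σ[g>5]((γ[f; MIN(d)→b](R) ⋈[f=g] S)) → 1
  γ[g; COUNT(*)→h](σ[g>5]((γ[f; MIN(d)→b](R) ⋈[f=g] S))) → 1

|E| = 1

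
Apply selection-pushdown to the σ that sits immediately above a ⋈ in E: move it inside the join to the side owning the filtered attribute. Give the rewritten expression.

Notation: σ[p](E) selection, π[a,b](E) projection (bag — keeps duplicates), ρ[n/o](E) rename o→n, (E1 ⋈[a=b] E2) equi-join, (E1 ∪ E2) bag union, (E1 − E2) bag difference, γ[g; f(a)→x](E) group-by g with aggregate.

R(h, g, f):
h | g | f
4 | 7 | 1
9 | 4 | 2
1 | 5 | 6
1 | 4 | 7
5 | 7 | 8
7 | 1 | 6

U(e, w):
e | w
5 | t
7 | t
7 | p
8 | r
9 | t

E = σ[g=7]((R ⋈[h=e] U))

σ filters on g, owned by the left side.
E' = (σ[g=7](R) ⋈[h=e] U)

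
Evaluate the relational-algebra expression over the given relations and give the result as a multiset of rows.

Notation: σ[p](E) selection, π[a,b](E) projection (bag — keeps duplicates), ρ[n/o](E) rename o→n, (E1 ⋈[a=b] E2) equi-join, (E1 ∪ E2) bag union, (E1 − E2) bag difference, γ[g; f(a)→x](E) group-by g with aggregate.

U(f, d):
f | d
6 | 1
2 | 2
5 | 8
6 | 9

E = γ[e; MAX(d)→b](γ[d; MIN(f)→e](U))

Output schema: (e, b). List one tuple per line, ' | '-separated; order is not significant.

Per-node cardinality:
  U → 4
  γ[d; MIN(f)→e](U) → 4
  γ[e; MAX(d)→b](γ[d; MIN(f)→e](U)) → 3

== RESULT ==
e | b
2 | 2
5 | 8
6 | 9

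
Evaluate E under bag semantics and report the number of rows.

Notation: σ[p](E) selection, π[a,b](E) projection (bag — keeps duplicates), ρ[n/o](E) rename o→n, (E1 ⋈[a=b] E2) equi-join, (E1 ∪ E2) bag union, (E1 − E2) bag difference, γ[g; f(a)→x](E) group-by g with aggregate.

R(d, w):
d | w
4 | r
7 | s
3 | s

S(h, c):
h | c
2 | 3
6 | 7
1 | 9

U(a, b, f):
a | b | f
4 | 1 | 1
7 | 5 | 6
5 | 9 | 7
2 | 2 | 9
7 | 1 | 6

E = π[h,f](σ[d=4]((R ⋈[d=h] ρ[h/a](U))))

Row counts bottom-up:
  R → 3
  U → 5
  ρ[h/a](U) → 5
  (R ⋈[d=h] ρ[h/a](U)) → 3
  σ[d=4]((R ⋈[d=h] ρ[h/a](U))) → 1
  π[h,f](σ[d=4]((R ⋈[d=h] ρ[h/a](U)))) → 1

|E| = 1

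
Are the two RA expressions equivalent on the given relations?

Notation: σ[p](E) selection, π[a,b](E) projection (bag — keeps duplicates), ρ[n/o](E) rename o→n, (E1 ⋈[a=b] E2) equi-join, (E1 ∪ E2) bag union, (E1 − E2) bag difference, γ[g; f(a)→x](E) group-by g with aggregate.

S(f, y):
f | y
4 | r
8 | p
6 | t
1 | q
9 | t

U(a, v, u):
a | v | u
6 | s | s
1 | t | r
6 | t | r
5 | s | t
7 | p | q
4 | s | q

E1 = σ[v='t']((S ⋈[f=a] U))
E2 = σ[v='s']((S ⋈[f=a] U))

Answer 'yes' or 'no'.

E1 stepwise |·|:
  S → 5
  U → 6
  (S ⋈[f=a] U) → 4
  σ[v='t']((S ⋈[f=a] U)) → 2
E2 stepwise |·|:
  S → 5
  U → 6
  (S ⋈[f=a] U) → 4
  σ[v='s']((S ⋈[f=a] U)) → 2

E1 result:
f | y | a | v | u
1 | q | 1 | t | r
6 | t | 6 | t | r
E2 result:
f | y | a | v | u
4 | r | 4 | s | q
6 | t | 6 | s | s
Witness: (1, 'q', 1, 't', 'r') appears 1× in E1 but 0× in E2.

no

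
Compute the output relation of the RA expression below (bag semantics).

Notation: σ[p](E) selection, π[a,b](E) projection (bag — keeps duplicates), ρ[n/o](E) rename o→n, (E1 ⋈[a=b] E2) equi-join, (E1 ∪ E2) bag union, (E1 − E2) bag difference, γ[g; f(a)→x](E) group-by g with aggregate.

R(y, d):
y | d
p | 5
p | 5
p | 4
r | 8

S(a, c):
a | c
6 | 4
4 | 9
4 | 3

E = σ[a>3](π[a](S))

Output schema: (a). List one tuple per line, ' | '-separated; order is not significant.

Per-node cardinality:
  S → 3
  π[a](S) → 3
  σ[a>3](π[a](S)) → 3

== RESULT ==
a
4
4
6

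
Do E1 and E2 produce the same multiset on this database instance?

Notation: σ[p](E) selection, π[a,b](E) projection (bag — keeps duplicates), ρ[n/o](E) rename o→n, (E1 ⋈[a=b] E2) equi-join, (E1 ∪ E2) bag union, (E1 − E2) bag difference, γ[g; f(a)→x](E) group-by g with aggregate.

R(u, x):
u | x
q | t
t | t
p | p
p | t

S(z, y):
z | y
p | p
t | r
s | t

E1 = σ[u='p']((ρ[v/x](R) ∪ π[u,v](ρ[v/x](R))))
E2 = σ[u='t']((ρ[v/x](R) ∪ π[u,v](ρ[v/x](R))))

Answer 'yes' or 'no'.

E1 stepwise |·|:
  R → 4
  ρ[v/x](R) → 4
  R → 4
  ρ[v/x](R) → 4
  π[u,v](ρ[v/x](R)) → 4
  (ρ[v/x](R) ∪ π[u,v](ρ[v/x](R))) → 8
  σ[u='p']((ρ[v/x](R) ∪ π[u,v](ρ[v/x](R)))) → 4
E2 stepwise |·|:
  R → 4
  ρ[v/x](R) → 4
  R → 4
  ρ[v/x](R) → 4
  π[u,v](ρ[v/x](R)) → 4
  (ρ[v/x](R) ∪ π[u,v](ρ[v/x](R))) → 8
  σ[u='t']((ρ[v/x](R) ∪ π[u,v](ρ[v/x](R)))) → 2

E1 result:
u | v
p | p
p | p
p | t
p | t
E2 result:
u | v
t | t
t | t
Witness: ('t', 't') appears 0× in E1 but 2× in E2.

no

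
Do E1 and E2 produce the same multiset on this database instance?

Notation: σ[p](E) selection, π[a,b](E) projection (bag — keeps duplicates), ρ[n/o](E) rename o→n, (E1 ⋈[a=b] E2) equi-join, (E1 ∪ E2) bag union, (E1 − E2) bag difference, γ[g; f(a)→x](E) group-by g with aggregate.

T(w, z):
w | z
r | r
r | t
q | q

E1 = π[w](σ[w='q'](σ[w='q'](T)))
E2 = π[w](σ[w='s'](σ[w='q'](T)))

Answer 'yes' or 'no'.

E1 stepwise |·|:
  T → 3
  σ[w='q'](T) → 1
  σ[w='q'](σ[w='q'](T)) → 1
  π[w](σ[w='q'](σ[w='q'](T))) → 1
E2 stepwise |·|:
  T → 3
  σ[w='q'](T) → 1
  σ[w='s'](σ[w='q'](T)) → 0
  π[w](σ[w='s'](σ[w='q'](T))) → 0

E1 result:
w
q
E2 result:
w
(0 rows)
Witness: ('q',) appears 1× in E1 but 0× in E2.

no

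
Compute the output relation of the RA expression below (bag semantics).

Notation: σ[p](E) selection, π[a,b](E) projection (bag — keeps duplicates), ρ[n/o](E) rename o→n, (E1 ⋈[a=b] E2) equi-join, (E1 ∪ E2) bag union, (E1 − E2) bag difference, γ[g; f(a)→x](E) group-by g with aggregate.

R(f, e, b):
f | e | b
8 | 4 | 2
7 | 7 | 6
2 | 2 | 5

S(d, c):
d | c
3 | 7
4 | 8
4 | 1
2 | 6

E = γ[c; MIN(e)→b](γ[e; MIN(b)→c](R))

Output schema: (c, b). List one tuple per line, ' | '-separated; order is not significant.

Row counts bottom-up:
  R → 3
  γ[e; MIN(b)→c](R) → 3
  γ[c; MIN(e)→b](γ[e; MIN(b)→c](R)) → 3

== RESULT ==
c | b
2 | 4
5 | 2
6 | 7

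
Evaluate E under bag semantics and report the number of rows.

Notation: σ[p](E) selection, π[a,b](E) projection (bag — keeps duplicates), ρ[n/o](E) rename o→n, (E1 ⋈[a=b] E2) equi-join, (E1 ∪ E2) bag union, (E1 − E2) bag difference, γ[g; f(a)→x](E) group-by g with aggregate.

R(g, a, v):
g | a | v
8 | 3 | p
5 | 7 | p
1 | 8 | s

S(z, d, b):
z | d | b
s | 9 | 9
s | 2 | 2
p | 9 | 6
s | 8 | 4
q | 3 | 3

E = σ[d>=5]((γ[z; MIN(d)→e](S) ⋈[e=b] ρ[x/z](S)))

Subexpression sizes:
  S → 5
  γ[z; MIN(d)→e](S) → 3
  S → 5
  ρ[x/z](S) → 5
  (γ[z; MIN(d)→e](S) ⋈[e=b] ρ[x/z](S)) → 3
  σ[d>=5]((γ[z; MIN(d)→e](S) ⋈[e=b] ρ[x/z](S))) → 1

|E| = 1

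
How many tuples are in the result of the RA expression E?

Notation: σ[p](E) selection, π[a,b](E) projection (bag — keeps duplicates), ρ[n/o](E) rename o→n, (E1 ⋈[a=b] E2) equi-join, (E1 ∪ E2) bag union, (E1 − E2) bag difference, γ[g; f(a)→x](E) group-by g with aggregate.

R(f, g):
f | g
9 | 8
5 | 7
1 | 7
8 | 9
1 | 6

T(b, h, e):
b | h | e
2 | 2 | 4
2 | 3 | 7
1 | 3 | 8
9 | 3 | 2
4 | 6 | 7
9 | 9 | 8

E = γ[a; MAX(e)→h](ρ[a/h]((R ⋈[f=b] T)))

Per-node cardinality:
  R → 5
  T → 6
  (R ⋈[f=b] T) → 4
  ρ[a/h]((R ⋈[f=b] T)) → 4
  γ[a; MAX(e)→h](ρ[a/h]((R ⋈[f=b] T))) → 2

|E| = 2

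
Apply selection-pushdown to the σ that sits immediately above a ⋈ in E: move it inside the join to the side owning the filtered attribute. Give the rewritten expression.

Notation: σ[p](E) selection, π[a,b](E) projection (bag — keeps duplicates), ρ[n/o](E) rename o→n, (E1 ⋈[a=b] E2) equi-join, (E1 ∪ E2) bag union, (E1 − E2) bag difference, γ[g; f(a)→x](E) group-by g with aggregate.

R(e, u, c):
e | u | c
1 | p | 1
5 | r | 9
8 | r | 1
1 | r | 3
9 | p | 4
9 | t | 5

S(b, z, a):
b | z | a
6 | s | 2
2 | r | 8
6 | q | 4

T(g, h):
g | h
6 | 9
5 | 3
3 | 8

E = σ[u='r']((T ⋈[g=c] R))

σ filters on u, owned by the right side.
E' = (T ⋈[g=c] σ[u='r'](R))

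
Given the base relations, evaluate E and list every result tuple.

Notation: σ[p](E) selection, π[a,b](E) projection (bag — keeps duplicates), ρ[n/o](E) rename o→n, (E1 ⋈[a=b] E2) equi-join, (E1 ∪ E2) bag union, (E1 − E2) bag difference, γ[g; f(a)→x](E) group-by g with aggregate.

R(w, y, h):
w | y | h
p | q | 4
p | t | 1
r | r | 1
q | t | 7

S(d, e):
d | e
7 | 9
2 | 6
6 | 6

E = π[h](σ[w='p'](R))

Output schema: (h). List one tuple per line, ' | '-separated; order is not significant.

Stepwise |·|:
  R → 4
  σ[w='p'](R) → 2
  π[h](σ[w='p'](R)) → 2

== RESULT ==
h
1
4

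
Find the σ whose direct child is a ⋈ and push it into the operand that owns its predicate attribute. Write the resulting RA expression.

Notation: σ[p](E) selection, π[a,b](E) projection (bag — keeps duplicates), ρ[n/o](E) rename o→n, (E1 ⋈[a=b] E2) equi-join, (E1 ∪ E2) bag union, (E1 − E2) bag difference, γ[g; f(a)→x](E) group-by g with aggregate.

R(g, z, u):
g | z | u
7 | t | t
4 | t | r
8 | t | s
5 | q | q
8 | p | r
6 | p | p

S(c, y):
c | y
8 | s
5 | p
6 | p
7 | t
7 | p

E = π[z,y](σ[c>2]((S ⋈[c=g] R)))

σ filters on c, owned by the left side.
E' = π[z,y]((σ[c>2](S) ⋈[c=g] R))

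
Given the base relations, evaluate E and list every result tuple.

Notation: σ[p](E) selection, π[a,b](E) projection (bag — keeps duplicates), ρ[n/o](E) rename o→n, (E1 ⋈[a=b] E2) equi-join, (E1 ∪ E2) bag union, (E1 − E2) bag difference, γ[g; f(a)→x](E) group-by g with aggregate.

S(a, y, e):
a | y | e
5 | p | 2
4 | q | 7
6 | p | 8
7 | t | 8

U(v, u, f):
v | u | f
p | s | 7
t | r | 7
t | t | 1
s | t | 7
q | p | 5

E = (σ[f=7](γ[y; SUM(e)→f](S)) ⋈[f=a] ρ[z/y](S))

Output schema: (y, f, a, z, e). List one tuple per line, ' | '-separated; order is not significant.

Row counts bottom-up:
  S → 4
  γ[y; SUM(e)→f](S) → 3
  σ[f=7](γ[y; SUM(e)→f](S)) → 1
  S → 4
  ρ[z/y](S) → 4
  (σ[f=7](γ[y; SUM(e)→f](S)) ⋈[f=a] ρ[z/y](S)) → 1

== RESULT ==
y | f | a | z | e
q | 7 | 7 | t | 8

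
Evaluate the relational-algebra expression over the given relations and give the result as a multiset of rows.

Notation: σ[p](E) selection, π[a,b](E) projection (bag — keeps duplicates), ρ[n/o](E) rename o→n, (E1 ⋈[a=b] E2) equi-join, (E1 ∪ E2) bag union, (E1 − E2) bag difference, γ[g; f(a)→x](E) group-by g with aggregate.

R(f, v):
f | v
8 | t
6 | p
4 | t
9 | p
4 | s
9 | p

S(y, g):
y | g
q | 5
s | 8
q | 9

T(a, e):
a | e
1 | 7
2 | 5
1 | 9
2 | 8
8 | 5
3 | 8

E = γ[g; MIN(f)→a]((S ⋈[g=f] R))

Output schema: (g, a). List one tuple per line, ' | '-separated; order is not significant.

Subexpression sizes:
  S → 3
  R → 6
  (S ⋈[g=f] R) → 3
  γ[g; MIN(f)→a]((S ⋈[g=f] R)) → 2

== RESULT ==
g | a
8 | 8
9 | 9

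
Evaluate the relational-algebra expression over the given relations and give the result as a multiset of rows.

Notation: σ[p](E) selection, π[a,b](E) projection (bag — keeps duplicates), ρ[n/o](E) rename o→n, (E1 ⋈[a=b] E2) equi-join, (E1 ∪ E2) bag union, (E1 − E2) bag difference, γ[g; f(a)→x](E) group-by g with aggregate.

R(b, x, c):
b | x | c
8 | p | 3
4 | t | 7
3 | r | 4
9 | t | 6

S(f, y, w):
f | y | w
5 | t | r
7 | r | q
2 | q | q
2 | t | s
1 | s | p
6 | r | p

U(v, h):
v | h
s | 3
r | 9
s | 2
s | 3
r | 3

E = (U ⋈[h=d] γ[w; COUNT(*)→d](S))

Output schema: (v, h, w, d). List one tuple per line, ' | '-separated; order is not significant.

Per-node cardinality:
  U → 5
  S → 6
  γ[w; COUNT(*)→d](S) → 4
  (U ⋈[h=d] γ[w; COUNT(*)→d](S)) → 2

== RESULT ==
v | h | w | d
s | 2 | p | 2
s | 2 | q | 2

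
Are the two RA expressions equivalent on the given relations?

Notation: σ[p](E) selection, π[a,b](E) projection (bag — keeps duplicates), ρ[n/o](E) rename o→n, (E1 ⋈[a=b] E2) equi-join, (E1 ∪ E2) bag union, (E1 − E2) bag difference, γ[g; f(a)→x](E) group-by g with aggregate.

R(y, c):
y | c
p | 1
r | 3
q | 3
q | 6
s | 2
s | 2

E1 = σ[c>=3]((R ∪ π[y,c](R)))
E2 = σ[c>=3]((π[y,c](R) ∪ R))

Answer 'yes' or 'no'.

E1 subexpression sizes:
  R → 6
  R → 6
  π[y,c](R) → 6
  (R ∪ π[y,c](R)) → 12
  σ[c>=3]((R ∪ π[y,c](R))) → 6
E2 subexpression sizes:
  R → 6
  π[y,c](R) → 6
  R → 6
  (π[y,c](R) ∪ R) → 12
  σ[c>=3]((π[y,c](R) ∪ R)) → 6

E1 and E2 produce the same multiset:
y | c
q | 3
q | 3
q | 6
q | 6
r | 3
r | 3

yes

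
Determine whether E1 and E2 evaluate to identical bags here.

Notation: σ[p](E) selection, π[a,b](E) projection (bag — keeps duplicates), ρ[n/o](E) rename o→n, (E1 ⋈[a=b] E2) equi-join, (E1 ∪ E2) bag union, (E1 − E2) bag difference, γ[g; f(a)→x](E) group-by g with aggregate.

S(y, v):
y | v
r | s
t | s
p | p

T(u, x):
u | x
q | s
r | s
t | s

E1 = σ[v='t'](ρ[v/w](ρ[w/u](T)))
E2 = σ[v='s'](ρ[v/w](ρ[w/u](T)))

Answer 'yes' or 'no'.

E1 row counts bottom-up:
  T → 3
  ρ[w/u](T) → 3
  ρ[v/w](ρ[w/u](T)) → 3
  σ[v='t'](ρ[v/w](ρ[w/u](T))) → 1
E2 row counts bottom-up:
  T → 3
  ρ[w/u](T) → 3
  ρ[v/w](ρ[w/u](T)) → 3
  σ[v='s'](ρ[v/w](ρ[w/u](T))) → 0

E1 result:
v | x
t | s
E2 result:
v | x
(0 rows)
Witness: ('t', 's') appears 1× in E1 but 0× in E2.

no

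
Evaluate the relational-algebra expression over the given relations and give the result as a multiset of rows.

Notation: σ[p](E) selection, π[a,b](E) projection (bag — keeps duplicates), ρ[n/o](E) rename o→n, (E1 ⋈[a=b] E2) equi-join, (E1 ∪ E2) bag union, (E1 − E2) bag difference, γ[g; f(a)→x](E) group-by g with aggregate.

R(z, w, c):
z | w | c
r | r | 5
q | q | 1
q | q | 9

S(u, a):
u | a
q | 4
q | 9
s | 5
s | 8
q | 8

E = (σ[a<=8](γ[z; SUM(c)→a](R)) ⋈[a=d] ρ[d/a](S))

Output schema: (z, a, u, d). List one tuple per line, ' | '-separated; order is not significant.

Stepwise |·|:
  R → 3
  γ[z; SUM(c)→a](R) → 2
  σ[a<=8](γ[z; SUM(c)→a](R)) → 1
  S → 5
  ρ[d/a](S) → 5
  (σ[a<=8](γ[z; SUM(c)→a](R)) ⋈[a=d] ρ[d/a](S)) → 1

== RESULT ==
z | a | u | d
r | 5 | s | 5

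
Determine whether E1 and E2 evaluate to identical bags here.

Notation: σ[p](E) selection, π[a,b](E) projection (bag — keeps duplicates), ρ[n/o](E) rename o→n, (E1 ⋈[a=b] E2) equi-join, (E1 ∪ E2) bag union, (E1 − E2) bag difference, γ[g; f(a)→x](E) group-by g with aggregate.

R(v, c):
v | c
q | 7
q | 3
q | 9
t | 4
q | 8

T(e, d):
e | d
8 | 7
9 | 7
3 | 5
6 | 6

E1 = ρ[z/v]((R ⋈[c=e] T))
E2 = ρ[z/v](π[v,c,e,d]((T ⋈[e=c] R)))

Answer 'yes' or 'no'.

E1 per-node cardinality:
  R → 5
  T → 4
  (R ⋈[c=e] T) → 3
  ρ[z/v]((R ⋈[c=e] T)) → 3
E2 per-node cardinality:
  T → 4
  R → 5
  (T ⋈[e=c] R) → 3
  π[v,c,e,d]((T ⋈[e=c] R)) → 3
  ρ[z/v](π[v,c,e,d]((T ⋈[e=c] R))) → 3

E1 and E2 produce the same multiset:
z | c | e | d
q | 3 | 3 | 5
q | 8 | 8 | 7
q | 9 | 9 | 7

yes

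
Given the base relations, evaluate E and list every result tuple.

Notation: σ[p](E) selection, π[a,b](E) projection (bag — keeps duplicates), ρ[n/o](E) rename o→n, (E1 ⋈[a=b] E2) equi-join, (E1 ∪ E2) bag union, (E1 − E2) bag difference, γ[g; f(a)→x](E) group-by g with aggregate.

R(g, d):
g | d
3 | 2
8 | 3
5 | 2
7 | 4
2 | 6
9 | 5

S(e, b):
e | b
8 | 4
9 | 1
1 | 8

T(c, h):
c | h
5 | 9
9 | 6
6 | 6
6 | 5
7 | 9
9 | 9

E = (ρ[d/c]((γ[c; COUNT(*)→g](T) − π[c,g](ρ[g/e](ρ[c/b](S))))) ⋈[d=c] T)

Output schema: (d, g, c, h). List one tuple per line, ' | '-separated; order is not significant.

Per-node cardinality:
  T → 6
  γ[c; COUNT(*)→g](T) → 4
  S → 3
  ρ[c/b](S) → 3
  ρ[g/e](ρ[c/b](S)) → 3
  π[c,g](ρ[g/e](ρ[c/b](S))) → 3
  (γ[c; COUNT(*)→g](T) − π[c,g](ρ[g/e](ρ[c/b](S)))) → 4
  ρ[d/c]((γ[c; COUNT(*)→g](T) − π[c,g](ρ[g/e](ρ[c/b](S))))) → 4
  T → 6
  (ρ[d/c]((γ[c; COUNT(*)→g](T) − π[c,g](ρ[g/e](ρ[c/b](S))))) ⋈[d=c] T) → 6

== RESULT ==
d | g | c | h
5 | 1 | 5 | 9
6 | 2 | 6 | 5
6 | 2 | 6 | 6
7 | 1 | 7 | 9
9 | 2 | 9 | 6
9 | 2 | 9 | 9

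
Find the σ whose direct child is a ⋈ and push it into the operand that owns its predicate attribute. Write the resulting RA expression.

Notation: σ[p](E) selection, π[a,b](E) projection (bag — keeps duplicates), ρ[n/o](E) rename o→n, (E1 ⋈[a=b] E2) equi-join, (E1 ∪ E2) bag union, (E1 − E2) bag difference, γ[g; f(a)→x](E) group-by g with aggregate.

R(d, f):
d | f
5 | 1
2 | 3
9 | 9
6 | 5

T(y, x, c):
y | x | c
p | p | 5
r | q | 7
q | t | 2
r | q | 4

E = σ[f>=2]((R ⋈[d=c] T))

σ filters on f, owned by the left side.
E' = (σ[f>=2](R) ⋈[d=c] T)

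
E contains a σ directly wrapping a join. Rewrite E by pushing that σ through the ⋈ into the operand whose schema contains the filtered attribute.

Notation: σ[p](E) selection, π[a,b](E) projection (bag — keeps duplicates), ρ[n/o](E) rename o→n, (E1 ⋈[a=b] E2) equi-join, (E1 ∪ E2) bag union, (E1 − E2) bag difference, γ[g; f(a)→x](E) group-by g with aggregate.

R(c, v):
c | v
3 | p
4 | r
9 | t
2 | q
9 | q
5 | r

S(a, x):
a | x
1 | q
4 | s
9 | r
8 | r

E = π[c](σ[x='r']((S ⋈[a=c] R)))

σ filters on x, owned by the left side.
E' = π[c]((σ[x='r'](S) ⋈[a=c] R))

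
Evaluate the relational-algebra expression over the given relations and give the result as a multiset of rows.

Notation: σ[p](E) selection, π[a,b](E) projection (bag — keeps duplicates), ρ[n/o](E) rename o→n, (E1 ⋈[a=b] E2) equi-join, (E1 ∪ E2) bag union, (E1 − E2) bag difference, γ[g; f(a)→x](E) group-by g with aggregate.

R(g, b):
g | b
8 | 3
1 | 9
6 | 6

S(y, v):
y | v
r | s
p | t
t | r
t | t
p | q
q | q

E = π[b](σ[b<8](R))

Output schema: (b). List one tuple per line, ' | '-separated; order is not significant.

Row counts bottom-up:
  R → 3
  σ[b<8](R) → 2
  π[b](σ[b<8](R)) → 2

== RESULT ==
b
3
6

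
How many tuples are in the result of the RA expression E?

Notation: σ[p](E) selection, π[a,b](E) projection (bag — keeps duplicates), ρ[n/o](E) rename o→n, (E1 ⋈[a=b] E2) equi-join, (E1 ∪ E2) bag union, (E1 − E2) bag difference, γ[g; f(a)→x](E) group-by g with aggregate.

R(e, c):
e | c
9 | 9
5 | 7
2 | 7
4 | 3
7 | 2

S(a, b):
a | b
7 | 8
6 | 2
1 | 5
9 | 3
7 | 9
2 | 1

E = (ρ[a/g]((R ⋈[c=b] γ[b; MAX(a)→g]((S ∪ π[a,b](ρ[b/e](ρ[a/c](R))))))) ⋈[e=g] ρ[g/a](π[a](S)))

Row counts bottom-up:
  R → 5
  S → 6
  R → 5
  ρ[a/c](R) → 5
  ρ[b/e](ρ[a/c](R)) → 5
  π[a,b](ρ[b/e](ρ[a/c](R))) → 5
  (S ∪ π[a,b](ρ[b/e](ρ[a/c](R)))) → 11
  γ[b; MAX(a)→g]((S ∪ π[a,b](ρ[b/e](ρ[a/c](R))))) → 8
  (R ⋈[c=b] γ[b; MAX(a)→g]((S ∪ π[a,b](ρ[b/e](ρ[a/c](R)))))) → 5
  ρ[a/g]((R ⋈[c=b] γ[b; MAX(a)→g]((S ∪ π[a,b](ρ[b/e](ρ[a/c](R))))))) → 5
  S → 6
  π[a](S) → 6
  ρ[g/a](π[a](S)) → 6
  (ρ[a/g]((R ⋈[c=b] γ[b; MAX(a)→g]((S ∪ π[a,b](ρ[b/e](ρ[a/c](R))))))) ⋈[e=g] ρ[g/a](π[a](S))) → 4

|E| = 4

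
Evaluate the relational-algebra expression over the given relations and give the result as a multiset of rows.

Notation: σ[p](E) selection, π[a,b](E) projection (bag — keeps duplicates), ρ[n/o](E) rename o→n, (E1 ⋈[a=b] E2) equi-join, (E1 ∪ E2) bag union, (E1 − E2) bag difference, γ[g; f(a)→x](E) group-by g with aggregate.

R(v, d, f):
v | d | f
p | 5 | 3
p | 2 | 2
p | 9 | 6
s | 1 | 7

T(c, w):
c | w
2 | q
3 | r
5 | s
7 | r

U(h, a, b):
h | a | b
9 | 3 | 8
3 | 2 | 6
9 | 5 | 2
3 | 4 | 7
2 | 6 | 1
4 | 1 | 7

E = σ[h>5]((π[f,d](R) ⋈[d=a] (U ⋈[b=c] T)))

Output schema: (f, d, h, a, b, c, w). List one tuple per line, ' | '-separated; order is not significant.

Row counts bottom-up:
  R → 4
  π[f,d](R) → 4
  U → 6
  T → 4
  (U ⋈[b=c] T) → 3
  (π[f,d](R) ⋈[d=a] (U ⋈[b=c] T)) → 2
  σ[h>5]((π[f,d](R) ⋈[d=a] (U ⋈[b=c] T))) → 1

== RESULT ==
f | d | h | a | b | c | w
3 | 5 | 9 | 5 | 2 | 2 | q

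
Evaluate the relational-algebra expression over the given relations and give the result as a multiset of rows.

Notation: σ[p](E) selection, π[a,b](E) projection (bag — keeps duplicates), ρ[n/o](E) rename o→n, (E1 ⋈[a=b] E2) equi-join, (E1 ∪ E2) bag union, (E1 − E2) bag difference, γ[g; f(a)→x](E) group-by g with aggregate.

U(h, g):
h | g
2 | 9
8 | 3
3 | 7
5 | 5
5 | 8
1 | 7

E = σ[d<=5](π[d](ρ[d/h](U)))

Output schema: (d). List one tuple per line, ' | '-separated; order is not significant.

Per-node cardinality:
  U → 6
  ρ[d/h](U) → 6
  π[d](ρ[d/h](U)) → 6
  σ[d<=5](π[d](ρ[d/h](U))) → 5

== RESULT ==
d
1
2
3
5
5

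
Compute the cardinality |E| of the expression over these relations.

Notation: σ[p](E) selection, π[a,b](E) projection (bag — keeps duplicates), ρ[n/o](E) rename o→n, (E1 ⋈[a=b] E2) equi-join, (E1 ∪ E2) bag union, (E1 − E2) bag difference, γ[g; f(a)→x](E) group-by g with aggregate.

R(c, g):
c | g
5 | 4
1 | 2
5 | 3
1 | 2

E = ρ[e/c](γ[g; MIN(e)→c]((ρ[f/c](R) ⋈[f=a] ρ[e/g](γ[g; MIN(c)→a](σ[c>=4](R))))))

Row counts bottom-up:
  R → 4
  ρ[f/c](R) → 4
  R → 4
  σ[c>=4](R) → 2
  γ[g; MIN(c)→a](σ[c>=4](R)) → 2
  ρ[e/g](γ[g; MIN(c)→a](σ[c>=4](R))) → 2
  (ρ[f/c](R) ⋈[f=a] ρ[e/g](γ[g; MIN(c)→a](σ[c>=4](R)))) → 4
  γ[g; MIN(e)→c]((ρ[f/c](R) ⋈[f=a] ρ[e/g](γ[g; MIN(c)→a](σ[c>=4](R))))) → 2
  ρ[e/c](γ[g; MIN(e)→c]((ρ[f/c](R) ⋈[f=a] ρ[e/g](γ[g; MIN(c)→a](σ[c>=4](R)))))) → 2

|E| = 2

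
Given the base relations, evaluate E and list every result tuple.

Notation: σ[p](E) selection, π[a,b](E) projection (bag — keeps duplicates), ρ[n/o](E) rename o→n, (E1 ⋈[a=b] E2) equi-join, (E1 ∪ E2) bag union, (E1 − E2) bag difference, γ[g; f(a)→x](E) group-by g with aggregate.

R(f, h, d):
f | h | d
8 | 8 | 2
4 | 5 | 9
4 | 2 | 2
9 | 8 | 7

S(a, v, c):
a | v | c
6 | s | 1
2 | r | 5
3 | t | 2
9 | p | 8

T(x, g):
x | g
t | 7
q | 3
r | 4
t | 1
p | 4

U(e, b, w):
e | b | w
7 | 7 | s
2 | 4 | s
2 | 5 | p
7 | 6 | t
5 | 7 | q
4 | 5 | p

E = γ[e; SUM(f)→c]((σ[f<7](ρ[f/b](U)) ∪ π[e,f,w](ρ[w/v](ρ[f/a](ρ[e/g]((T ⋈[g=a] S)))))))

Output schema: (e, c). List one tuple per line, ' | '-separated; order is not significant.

Per-node cardinality:
  U → 6
  ρ[f/b](U) → 6
  σ[f<7](ρ[f/b](U)) → 4
  T → 5
  S → 4
  (T ⋈[g=a] S) → 1
  ρ[e/g]((T ⋈[g=a] S)) → 1
  ρ[f/a](ρ[e/g]((T ⋈[g=a] S))) → 1
  ρ[w/v](ρ[f/a](ρ[e/g]((T ⋈[g=a] S)))) → 1
  π[e,f,w](ρ[w/v](ρ[f/a](ρ[e/g]((T ⋈[g=a] S))))) → 1
  (σ[f<7](ρ[f/b](U)) ∪ π[e,f,w](ρ[w/v](ρ[f/a](ρ[e/g]((T ⋈[g=a] S)))))) → 5
  γ[e; SUM(f)→c]((σ[f<7](ρ[f/b](U)) ∪ π[e,f,w](ρ[w/v](ρ[f/a](ρ[e/g]((T ⋈[g=a] S))))))) → 4

== RESULT ==
e | c
2 | 9
3 | 3
4 | 5
7 | 6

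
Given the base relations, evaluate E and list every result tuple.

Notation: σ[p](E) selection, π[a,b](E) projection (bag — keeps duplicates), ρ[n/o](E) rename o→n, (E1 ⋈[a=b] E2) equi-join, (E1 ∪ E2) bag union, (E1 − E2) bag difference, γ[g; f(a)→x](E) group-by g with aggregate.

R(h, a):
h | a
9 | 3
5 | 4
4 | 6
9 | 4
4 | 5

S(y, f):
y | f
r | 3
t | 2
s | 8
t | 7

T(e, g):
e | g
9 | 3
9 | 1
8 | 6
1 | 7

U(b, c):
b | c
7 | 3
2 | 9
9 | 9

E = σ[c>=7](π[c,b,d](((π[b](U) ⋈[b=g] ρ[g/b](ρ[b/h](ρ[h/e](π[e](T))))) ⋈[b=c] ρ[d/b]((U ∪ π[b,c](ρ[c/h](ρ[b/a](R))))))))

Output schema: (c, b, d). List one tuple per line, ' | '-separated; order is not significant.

Stepwise |·|:
  U → 3
  π[b](U) → 3
  T → 4
  π[e](T) → 4
  ρ[h/e](π[e](T)) → 4
  ρ[b/h](ρ[h/e](π[e](T))) → 4
  ρ[g/b](ρ[b/h](ρ[h/e](π[e](T)))) → 4
  (π[b](U) ⋈[b=g] ρ[g/b](ρ[b/h](ρ[h/e](π[e](T))))) → 2
  U → 3
  R → 5
  ρ[b/a](R) → 5
  ρ[c/h](ρ[b/a](R)) → 5
  π[b,c](ρ[c/h](ρ[b/a](R))) → 5
  (U ∪ π[b,c](ρ[c/h](ρ[b/a](R)))) → 8
  ρ[d/b]((U ∪ π[b,c](ρ[c/h](ρ[b/a](R))))) → 8
  ((π[b](U) ⋈[b=g] ρ[g/b](ρ[b/h](ρ[h/e](π[e](T))))) ⋈[b=c] ρ[d/b]((U ∪ π[b,c](ρ[c/h](ρ[b/a](R)))))) → 8
  π[c,b,d](((π[b](U) ⋈[b=g] ρ[g/b](ρ[b/h](ρ[h/e](π[e](T))))) ⋈[b=c] ρ[d/b]((U ∪ π[b,c](ρ[c/h](ρ[b/a](R))))))) → 8
  σ[c>=7](π[c,b,d](((π[b](U) ⋈[b=g] ρ[g/b](ρ[b/h](ρ[h/e](π[e](T))))) ⋈[b=c] ρ[d/b]((U ∪ π[b,c](ρ[c/h](ρ[b/a](R)))))))) → 8

== RESULT ==
c | b | d
9 | 9 | 2
9 | 9 | 2
9 | 9 | 3
9 | 9 | 3
9 | 9 | 4
9 | 9 | 4
9 | 9 | 9
9 | 9 | 9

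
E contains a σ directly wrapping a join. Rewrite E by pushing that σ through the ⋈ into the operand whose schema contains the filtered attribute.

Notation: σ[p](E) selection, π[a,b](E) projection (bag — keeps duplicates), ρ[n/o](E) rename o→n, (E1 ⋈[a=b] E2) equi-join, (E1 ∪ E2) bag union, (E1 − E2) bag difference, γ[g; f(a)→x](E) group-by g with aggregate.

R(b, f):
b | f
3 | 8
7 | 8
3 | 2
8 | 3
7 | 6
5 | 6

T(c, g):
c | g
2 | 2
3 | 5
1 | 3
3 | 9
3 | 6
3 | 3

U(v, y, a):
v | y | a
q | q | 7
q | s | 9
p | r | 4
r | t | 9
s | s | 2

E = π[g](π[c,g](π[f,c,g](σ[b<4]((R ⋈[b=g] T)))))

σ filters on b, owned by the left side.
E' = π[g](π[c,g](π[f,c,g]((σ[b<4](R) ⋈[b=g] T))))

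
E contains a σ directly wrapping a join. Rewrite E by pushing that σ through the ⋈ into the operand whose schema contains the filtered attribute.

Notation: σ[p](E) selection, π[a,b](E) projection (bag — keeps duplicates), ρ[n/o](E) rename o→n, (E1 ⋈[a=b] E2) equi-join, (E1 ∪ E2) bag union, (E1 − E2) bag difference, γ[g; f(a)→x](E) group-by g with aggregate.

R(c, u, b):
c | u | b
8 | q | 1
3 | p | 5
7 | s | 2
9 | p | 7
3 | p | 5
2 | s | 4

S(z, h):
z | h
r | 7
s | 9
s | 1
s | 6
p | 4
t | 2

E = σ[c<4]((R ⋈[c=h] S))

σ filters on c, owned by the left side.
E' = (σ[c<4](R) ⋈[c=h] S)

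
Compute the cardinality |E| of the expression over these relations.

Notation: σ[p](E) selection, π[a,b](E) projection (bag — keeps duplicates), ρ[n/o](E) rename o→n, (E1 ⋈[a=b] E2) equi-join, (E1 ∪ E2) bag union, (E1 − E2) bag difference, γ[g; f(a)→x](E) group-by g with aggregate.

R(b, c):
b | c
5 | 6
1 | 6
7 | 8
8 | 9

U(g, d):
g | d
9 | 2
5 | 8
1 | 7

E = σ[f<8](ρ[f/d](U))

Stepwise |·|:
  U → 3
  ρ[f/d](U) → 3
  σ[f<8](ρ[f/d](U)) → 2

|E| = 2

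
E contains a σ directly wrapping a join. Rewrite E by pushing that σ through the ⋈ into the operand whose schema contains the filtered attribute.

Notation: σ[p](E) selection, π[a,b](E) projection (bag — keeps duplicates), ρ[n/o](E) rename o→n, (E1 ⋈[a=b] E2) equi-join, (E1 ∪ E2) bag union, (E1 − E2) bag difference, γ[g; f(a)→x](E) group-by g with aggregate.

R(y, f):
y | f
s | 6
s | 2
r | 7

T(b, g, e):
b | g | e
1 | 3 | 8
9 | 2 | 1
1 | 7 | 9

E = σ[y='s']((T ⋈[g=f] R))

σ filters on y, owned by the right side.
E' = (T ⋈[g=f] σ[y='s'](R))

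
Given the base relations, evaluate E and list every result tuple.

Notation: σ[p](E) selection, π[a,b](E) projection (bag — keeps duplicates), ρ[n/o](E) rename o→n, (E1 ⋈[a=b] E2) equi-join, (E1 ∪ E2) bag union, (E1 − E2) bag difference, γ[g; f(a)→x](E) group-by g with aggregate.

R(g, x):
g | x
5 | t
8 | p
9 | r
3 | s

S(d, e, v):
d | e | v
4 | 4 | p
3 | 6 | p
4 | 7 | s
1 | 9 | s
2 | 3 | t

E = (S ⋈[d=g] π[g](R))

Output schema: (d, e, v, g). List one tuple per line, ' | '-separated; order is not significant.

Stepwise |·|:
  S → 5
  R → 4
  π[g](R) → 4
  (S ⋈[d=g] π[g](R)) → 1

== RESULT ==
d | e | v | g
3 | 6 | p | 3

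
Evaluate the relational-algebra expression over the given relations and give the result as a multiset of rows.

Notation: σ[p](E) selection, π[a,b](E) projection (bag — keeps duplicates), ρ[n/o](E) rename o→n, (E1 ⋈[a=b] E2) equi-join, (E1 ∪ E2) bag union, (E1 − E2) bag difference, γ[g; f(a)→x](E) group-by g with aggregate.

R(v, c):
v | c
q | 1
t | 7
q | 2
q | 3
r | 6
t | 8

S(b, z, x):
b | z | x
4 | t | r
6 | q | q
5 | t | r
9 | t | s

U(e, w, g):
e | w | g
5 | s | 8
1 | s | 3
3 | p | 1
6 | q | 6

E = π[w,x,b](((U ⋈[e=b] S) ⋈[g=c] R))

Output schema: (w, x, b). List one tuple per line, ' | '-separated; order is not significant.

Row counts bottom-up:
  U → 4
  S → 4
  (U ⋈[e=b] S) → 2
  R → 6
  ((U ⋈[e=b] S) ⋈[g=c] R) → 2
  π[w,x,b](((U ⋈[e=b] S) ⋈[g=c] R)) → 2

== RESULT ==
w | x | b
q | q | 6
s | r | 5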